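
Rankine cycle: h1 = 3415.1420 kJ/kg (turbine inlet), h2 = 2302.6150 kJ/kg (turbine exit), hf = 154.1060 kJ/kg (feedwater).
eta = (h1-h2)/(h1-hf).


W = 1112.5270 kJ/kg
Q_in = 3261.0360 kJ/kg
eta = 0.3412 = 34.1158%

eta = 34.1158%


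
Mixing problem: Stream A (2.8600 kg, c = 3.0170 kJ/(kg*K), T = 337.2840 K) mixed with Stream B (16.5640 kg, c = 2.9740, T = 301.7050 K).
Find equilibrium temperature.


num = 17772.6868
den = 57.8900
Tf = 307.0081 K

307.0081 K


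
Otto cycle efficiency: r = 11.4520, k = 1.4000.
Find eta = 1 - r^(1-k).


r^(k-1) = 2.6519
eta = 1 - 1/2.6519 = 0.6229 = 62.2908%

62.2908%


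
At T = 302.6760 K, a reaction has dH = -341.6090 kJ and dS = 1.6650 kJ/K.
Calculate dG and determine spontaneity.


T*dS = 302.6760 * 1.6650 = 503.9555 kJ
dG = -341.6090 - 503.9555 = -845.5645 kJ (spontaneous)

dG = -845.5645 kJ, spontaneous


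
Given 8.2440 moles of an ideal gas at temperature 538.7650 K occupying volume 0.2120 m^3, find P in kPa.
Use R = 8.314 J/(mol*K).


P = nRT/V = 8.2440 * 8.314 * 538.7650 / 0.2120
= 36927.2850 / 0.2120 = 174185.3065 Pa = 174.1853 kPa

174.1853 kPa


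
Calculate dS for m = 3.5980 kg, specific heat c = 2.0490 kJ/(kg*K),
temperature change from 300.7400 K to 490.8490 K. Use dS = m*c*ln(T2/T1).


T2/T1 = 1.6321
ln(T2/T1) = 0.4899
dS = 3.5980 * 2.0490 * 0.4899 = 3.6116 kJ/K

3.6116 kJ/K


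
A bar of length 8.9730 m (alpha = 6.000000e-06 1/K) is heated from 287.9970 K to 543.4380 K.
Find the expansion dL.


dT = 255.4410 K
dL = 6.000000e-06 * 8.9730 * 255.4410 = 0.013752 m
L_final = 8.986752 m

dL = 0.013752 m


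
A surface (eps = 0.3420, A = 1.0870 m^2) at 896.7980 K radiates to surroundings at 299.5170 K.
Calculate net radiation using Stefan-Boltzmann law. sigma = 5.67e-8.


T^4 = 6.4681e+11
Tsurr^4 = 8.0480e+09
Q = 0.3420 * 5.67e-8 * 1.0870 * 6.3876e+11 = 13464.1713 W

13464.1713 W


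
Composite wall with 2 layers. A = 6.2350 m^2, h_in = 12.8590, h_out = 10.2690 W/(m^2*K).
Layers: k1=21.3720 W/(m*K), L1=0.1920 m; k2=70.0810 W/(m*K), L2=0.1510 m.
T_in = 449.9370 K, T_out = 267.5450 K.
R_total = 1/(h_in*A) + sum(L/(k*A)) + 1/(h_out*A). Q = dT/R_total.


R_conv_in = 1/(12.8590*6.2350) = 0.0125
R_1 = 0.1920/(21.3720*6.2350) = 0.0014
R_2 = 0.1510/(70.0810*6.2350) = 0.0003
R_conv_out = 1/(10.2690*6.2350) = 0.0156
R_total = 0.0299 K/W
Q = 182.3920 / 0.0299 = 6104.6881 W

R_total = 0.0299 K/W, Q = 6104.6881 W


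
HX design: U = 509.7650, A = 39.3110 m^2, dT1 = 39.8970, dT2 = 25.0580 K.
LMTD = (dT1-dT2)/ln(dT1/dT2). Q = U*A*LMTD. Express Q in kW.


LMTD = 31.9044 K
Q = 509.7650 * 39.3110 * 31.9044 = 639344.5025 W = 639.3445 kW

639.3445 kW


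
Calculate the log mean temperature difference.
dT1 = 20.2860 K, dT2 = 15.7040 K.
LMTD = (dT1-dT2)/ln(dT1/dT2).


dT1/dT2 = 1.2918
ln(dT1/dT2) = 0.2560
LMTD = 4.5820 / 0.2560 = 17.8974 K

17.8974 K


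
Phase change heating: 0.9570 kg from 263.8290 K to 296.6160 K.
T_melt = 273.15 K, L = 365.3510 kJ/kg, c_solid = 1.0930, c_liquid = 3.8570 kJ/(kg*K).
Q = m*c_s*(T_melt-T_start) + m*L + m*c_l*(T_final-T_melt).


Q1 (sensible, solid) = 0.9570 * 1.0930 * 9.3210 = 9.7498 kJ
Q2 (latent) = 0.9570 * 365.3510 = 349.6409 kJ
Q3 (sensible, liquid) = 0.9570 * 3.8570 * 23.4660 = 86.6165 kJ
Q_total = 446.0072 kJ

446.0072 kJ


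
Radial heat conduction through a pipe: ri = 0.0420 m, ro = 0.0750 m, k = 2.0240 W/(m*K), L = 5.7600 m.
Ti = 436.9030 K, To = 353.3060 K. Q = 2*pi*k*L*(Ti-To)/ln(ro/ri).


dT = 83.5970 K
ln(ro/ri) = 0.5798
Q = 2*pi*2.0240*5.7600*83.5970 / 0.5798 = 10561.1567 W

10561.1567 W


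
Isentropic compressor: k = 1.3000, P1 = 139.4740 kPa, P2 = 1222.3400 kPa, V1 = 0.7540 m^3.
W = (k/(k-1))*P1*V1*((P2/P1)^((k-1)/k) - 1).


(k-1)/k = 0.2308
(P2/P1)^exp = 1.6502
W = 4.3333 * 139.4740 * 0.7540 * (1.6502 - 1) = 296.3175 kJ

296.3175 kJ


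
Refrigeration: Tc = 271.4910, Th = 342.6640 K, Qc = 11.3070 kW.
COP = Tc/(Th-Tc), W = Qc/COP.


COP = 271.4910 / 71.1730 = 3.8145
W = 11.3070 / 3.8145 = 2.9642 kW

COP = 3.8145, W = 2.9642 kW


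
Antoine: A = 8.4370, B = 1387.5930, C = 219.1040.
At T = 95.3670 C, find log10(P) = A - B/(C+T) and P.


C+T = 314.4710
B/(C+T) = 4.4125
log10(P) = 8.4370 - 4.4125 = 4.0245
P = 10^4.0245 = 10581.1462 mmHg

10581.1462 mmHg


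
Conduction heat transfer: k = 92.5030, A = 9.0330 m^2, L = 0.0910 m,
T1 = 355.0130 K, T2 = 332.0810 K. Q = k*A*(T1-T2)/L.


dT = 22.9320 K
Q = 92.5030 * 9.0330 * 22.9320 / 0.0910 = 210566.0589 W

210566.0589 W


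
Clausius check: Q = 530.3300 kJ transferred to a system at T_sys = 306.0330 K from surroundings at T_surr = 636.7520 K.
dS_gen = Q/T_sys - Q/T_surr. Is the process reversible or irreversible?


dS_sys = 530.3300/306.0330 = 1.7329 kJ/K
dS_surr = -530.3300/636.7520 = -0.8329 kJ/K
dS_gen = 1.7329 - 0.8329 = 0.9001 kJ/K (irreversible)

dS_gen = 0.9001 kJ/K, irreversible


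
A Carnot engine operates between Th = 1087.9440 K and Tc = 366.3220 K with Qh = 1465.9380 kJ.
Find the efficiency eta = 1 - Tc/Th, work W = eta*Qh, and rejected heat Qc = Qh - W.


eta = 1 - 366.3220/1087.9440 = 0.6633
W = 0.6633 * 1465.9380 = 972.3415 kJ
Qc = 1465.9380 - 972.3415 = 493.5965 kJ

eta = 66.3290%, W = 972.3415 kJ, Qc = 493.5965 kJ


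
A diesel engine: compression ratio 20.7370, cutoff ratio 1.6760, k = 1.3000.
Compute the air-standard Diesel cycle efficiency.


r^(k-1) = 2.4833
rc^k = 1.9568
eta = 0.5615 = 56.1543%

56.1543%


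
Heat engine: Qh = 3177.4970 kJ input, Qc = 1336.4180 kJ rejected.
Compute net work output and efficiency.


W = 3177.4970 - 1336.4180 = 1841.0790 kJ
eta = 1841.0790 / 3177.4970 = 0.5794 = 57.9412%

W = 1841.0790 kJ, eta = 57.9412%


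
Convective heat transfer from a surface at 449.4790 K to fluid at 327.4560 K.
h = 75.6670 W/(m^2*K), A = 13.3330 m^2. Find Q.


dT = 122.0230 K
Q = 75.6670 * 13.3330 * 122.0230 = 123105.1135 W

123105.1135 W


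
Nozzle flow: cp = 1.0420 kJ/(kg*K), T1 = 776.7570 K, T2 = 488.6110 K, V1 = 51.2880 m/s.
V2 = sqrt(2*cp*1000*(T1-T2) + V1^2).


dT = 288.1460 K
2*cp*1000*dT = 600496.2640
V1^2 = 2630.4589
V2 = sqrt(603126.7229) = 776.6123 m/s

776.6123 m/s


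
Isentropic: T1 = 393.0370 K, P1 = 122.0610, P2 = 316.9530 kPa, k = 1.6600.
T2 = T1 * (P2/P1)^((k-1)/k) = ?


(k-1)/k = 0.3976
(P2/P1)^exp = 1.4614
T2 = 393.0370 * 1.4614 = 574.3836 K

574.3836 K


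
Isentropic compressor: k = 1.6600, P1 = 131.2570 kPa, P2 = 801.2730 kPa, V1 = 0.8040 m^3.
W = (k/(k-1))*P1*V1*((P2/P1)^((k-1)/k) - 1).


(k-1)/k = 0.3976
(P2/P1)^exp = 2.0529
W = 2.5152 * 131.2570 * 0.8040 * (2.0529 - 1) = 279.4694 kJ

279.4694 kJ


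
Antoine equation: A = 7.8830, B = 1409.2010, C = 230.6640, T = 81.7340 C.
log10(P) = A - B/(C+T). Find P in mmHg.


C+T = 312.3980
B/(C+T) = 4.5109
log10(P) = 7.8830 - 4.5109 = 3.3721
P = 10^3.3721 = 2355.5072 mmHg

2355.5072 mmHg


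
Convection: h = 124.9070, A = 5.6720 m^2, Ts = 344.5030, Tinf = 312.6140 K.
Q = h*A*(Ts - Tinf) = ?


dT = 31.8890 K
Q = 124.9070 * 5.6720 * 31.8890 = 22592.4797 W

22592.4797 W


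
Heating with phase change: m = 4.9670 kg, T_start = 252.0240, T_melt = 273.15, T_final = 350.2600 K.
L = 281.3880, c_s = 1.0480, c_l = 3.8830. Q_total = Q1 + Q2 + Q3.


Q1 (sensible, solid) = 4.9670 * 1.0480 * 21.1260 = 109.9696 kJ
Q2 (latent) = 4.9670 * 281.3880 = 1397.6542 kJ
Q3 (sensible, liquid) = 4.9670 * 3.8830 * 77.1100 = 1487.2099 kJ
Q_total = 2994.8337 kJ

2994.8337 kJ


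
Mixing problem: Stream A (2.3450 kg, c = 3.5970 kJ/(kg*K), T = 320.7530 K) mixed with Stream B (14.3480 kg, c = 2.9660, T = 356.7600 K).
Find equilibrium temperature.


num = 17887.8788
den = 50.9911
Tf = 350.8037 K

350.8037 K


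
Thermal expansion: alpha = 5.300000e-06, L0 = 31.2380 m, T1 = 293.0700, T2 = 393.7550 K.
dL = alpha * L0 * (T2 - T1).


dT = 100.6850 K
dL = 5.300000e-06 * 31.2380 * 100.6850 = 0.016670 m
L_final = 31.254670 m

dL = 0.016670 m


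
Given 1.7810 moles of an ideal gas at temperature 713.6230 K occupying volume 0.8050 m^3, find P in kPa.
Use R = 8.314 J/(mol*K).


P = nRT/V = 1.7810 * 8.314 * 713.6230 / 0.8050
= 10566.7827 / 0.8050 = 13126.4382 Pa = 13.1264 kPa

13.1264 kPa


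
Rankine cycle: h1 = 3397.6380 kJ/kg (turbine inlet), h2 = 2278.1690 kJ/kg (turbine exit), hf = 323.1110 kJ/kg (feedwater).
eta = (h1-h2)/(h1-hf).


W = 1119.4690 kJ/kg
Q_in = 3074.5270 kJ/kg
eta = 0.3641 = 36.4111%

eta = 36.4111%


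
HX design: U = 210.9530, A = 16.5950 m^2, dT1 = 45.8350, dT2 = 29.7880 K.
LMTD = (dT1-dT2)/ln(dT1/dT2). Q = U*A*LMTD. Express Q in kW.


LMTD = 37.2370 K
Q = 210.9530 * 16.5950 * 37.2370 = 130357.9812 W = 130.3580 kW

130.3580 kW


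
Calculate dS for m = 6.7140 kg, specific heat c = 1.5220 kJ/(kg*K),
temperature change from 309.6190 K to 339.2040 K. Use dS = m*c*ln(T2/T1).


T2/T1 = 1.0956
ln(T2/T1) = 0.0913
dS = 6.7140 * 1.5220 * 0.0913 = 0.9326 kJ/K

0.9326 kJ/K


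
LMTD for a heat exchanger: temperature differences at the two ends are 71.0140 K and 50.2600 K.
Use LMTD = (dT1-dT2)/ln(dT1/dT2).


dT1/dT2 = 1.4129
ln(dT1/dT2) = 0.3457
LMTD = 20.7540 / 0.3457 = 60.0404 K

60.0404 K


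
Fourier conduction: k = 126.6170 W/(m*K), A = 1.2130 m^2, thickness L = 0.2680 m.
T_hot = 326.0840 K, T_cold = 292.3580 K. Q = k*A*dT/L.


dT = 33.7260 K
Q = 126.6170 * 1.2130 * 33.7260 / 0.2680 = 19327.8195 W

19327.8195 W


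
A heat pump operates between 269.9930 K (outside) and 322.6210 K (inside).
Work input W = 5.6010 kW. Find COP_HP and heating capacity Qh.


COP = 322.6210 / 52.6280 = 6.1302
Qh = 6.1302 * 5.6010 = 34.3353 kW

COP = 6.1302, Qh = 34.3353 kW


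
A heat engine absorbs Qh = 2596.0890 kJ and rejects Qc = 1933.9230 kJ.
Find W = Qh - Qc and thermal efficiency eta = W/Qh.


W = 2596.0890 - 1933.9230 = 662.1660 kJ
eta = 662.1660 / 2596.0890 = 0.2551 = 25.5063%

W = 662.1660 kJ, eta = 25.5063%


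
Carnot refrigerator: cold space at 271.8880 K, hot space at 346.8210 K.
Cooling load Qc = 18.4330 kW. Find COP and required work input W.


COP = 271.8880 / 74.9330 = 3.6284
W = 18.4330 / 3.6284 = 5.0802 kW

COP = 3.6284, W = 5.0802 kW


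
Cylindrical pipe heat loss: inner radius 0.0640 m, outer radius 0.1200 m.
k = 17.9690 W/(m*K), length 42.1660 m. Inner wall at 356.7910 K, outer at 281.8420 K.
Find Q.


dT = 74.9490 K
ln(ro/ri) = 0.6286
Q = 2*pi*17.9690*42.1660*74.9490 / 0.6286 = 567612.1260 W

567612.1260 W


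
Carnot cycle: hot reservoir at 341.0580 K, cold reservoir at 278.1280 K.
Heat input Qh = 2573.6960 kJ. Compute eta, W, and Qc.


eta = 1 - 278.1280/341.0580 = 0.1845
W = 0.1845 * 2573.6960 = 474.8831 kJ
Qc = 2573.6960 - 474.8831 = 2098.8129 kJ

eta = 18.4514%, W = 474.8831 kJ, Qc = 2098.8129 kJ


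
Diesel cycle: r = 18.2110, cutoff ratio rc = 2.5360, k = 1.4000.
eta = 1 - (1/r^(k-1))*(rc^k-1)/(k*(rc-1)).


r^(k-1) = 3.1925
rc^k = 3.6797
eta = 0.6097 = 60.9673%

60.9673%


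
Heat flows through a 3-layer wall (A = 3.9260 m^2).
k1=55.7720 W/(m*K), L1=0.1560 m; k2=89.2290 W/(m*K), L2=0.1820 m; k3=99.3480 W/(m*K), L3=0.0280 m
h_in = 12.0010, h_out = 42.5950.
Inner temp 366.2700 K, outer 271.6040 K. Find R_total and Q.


R_conv_in = 1/(12.0010*3.9260) = 0.0212
R_1 = 0.1560/(55.7720*3.9260) = 0.0007
R_2 = 0.1820/(89.2290*3.9260) = 0.0005
R_3 = 0.0280/(99.3480*3.9260) = 7.1787e-05
R_conv_out = 1/(42.5950*3.9260) = 0.0060
R_total = 0.0285 K/W
Q = 94.6660 / 0.0285 = 3320.6952 W

R_total = 0.0285 K/W, Q = 3320.6952 W


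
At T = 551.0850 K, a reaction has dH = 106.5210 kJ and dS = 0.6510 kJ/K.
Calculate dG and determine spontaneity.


T*dS = 551.0850 * 0.6510 = 358.7563 kJ
dG = 106.5210 - 358.7563 = -252.2353 kJ (spontaneous)

dG = -252.2353 kJ, spontaneous


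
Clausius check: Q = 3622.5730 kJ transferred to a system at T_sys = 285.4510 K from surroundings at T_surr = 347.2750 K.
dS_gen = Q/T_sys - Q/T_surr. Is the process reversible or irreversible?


dS_sys = 3622.5730/285.4510 = 12.6907 kJ/K
dS_surr = -3622.5730/347.2750 = -10.4314 kJ/K
dS_gen = 12.6907 - 10.4314 = 2.2593 kJ/K (irreversible)

dS_gen = 2.2593 kJ/K, irreversible


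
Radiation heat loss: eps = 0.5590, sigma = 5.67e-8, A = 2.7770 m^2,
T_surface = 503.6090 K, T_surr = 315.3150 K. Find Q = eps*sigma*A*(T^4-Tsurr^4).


T^4 = 6.4324e+10
Tsurr^4 = 9.8850e+09
Q = 0.5590 * 5.67e-8 * 2.7770 * 5.4439e+10 = 4791.6115 W

4791.6115 W


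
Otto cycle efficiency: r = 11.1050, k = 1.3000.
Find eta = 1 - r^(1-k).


r^(k-1) = 2.0590
eta = 1 - 1/2.0590 = 0.5143 = 51.4326%

51.4326%


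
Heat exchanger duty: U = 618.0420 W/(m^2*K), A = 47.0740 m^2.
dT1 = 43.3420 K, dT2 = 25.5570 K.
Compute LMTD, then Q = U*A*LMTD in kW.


LMTD = 33.6703 K
Q = 618.0420 * 47.0740 * 33.6703 = 979592.8600 W = 979.5929 kW

979.5929 kW


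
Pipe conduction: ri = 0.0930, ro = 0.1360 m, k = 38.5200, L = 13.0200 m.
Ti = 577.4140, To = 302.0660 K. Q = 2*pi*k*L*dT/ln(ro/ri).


dT = 275.3480 K
ln(ro/ri) = 0.3801
Q = 2*pi*38.5200*13.0200*275.3480 / 0.3801 = 2283032.8383 W

2283032.8383 W


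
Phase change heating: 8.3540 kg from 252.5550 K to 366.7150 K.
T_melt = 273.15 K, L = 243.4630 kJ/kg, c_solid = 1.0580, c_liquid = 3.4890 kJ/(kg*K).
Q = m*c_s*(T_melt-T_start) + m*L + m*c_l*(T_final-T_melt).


Q1 (sensible, solid) = 8.3540 * 1.0580 * 20.5950 = 182.0296 kJ
Q2 (latent) = 8.3540 * 243.4630 = 2033.8899 kJ
Q3 (sensible, liquid) = 8.3540 * 3.4890 * 93.5650 = 2727.1490 kJ
Q_total = 4943.0684 kJ

4943.0684 kJ


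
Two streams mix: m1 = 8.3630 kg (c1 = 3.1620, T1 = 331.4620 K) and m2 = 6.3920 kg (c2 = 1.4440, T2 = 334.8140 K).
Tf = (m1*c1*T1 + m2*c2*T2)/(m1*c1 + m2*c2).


num = 11855.4661
den = 35.6739
Tf = 332.3293 K

332.3293 K


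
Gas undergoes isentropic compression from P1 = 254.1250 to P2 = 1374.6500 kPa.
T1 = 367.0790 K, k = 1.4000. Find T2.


(k-1)/k = 0.2857
(P2/P1)^exp = 1.6198
T2 = 367.0790 * 1.6198 = 594.6062 K

594.6062 K


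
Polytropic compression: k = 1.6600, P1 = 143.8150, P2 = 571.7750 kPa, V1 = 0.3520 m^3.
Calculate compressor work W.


(k-1)/k = 0.3976
(P2/P1)^exp = 1.7311
W = 2.5152 * 143.8150 * 0.3520 * (1.7311 - 1) = 93.0877 kJ

93.0877 kJ


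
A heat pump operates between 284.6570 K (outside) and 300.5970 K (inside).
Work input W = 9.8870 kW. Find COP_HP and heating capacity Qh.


COP = 300.5970 / 15.9400 = 18.8580
Qh = 18.8580 * 9.8870 = 186.4493 kW

COP = 18.8580, Qh = 186.4493 kW


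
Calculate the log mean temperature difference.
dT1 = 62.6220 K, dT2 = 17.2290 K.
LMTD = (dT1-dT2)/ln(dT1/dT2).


dT1/dT2 = 3.6347
ln(dT1/dT2) = 1.2905
LMTD = 45.3930 / 1.2905 = 35.1741 K

35.1741 K


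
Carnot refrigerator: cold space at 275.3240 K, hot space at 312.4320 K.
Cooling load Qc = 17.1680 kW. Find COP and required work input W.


COP = 275.3240 / 37.1080 = 7.4195
W = 17.1680 / 7.4195 = 2.3139 kW

COP = 7.4195, W = 2.3139 kW


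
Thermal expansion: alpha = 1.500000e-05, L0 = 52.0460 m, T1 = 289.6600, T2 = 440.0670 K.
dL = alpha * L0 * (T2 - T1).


dT = 150.4070 K
dL = 1.500000e-05 * 52.0460 * 150.4070 = 0.117421 m
L_final = 52.163421 m

dL = 0.117421 m


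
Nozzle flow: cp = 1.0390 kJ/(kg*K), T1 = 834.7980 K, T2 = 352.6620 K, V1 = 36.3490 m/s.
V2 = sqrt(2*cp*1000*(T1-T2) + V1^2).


dT = 482.1360 K
2*cp*1000*dT = 1001878.6080
V1^2 = 1321.2498
V2 = sqrt(1003199.8578) = 1001.5987 m/s

1001.5987 m/s


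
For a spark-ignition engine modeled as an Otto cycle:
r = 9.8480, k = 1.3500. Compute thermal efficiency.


r^(k-1) = 2.2268
eta = 1 - 1/2.2268 = 0.5509 = 55.0915%

55.0915%


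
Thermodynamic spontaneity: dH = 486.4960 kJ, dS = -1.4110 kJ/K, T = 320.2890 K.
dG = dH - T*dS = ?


T*dS = 320.2890 * -1.4110 = -451.9278 kJ
dG = 486.4960 + 451.9278 = 938.4238 kJ (non-spontaneous)

dG = 938.4238 kJ, non-spontaneous


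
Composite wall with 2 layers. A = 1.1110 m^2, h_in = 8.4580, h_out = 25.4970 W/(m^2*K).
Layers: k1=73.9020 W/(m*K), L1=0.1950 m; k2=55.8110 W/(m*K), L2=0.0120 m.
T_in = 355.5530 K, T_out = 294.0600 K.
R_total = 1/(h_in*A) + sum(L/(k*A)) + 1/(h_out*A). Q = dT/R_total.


R_conv_in = 1/(8.4580*1.1110) = 0.1064
R_1 = 0.1950/(73.9020*1.1110) = 0.0024
R_2 = 0.0120/(55.8110*1.1110) = 0.0002
R_conv_out = 1/(25.4970*1.1110) = 0.0353
R_total = 0.1443 K/W
Q = 61.4930 / 0.1443 = 426.1791 W

R_total = 0.1443 K/W, Q = 426.1791 W


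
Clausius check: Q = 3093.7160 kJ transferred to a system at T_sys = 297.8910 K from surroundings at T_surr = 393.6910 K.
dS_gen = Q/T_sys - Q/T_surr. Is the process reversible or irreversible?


dS_sys = 3093.7160/297.8910 = 10.3854 kJ/K
dS_surr = -3093.7160/393.6910 = -7.8582 kJ/K
dS_gen = 10.3854 - 7.8582 = 2.5272 kJ/K (irreversible)

dS_gen = 2.5272 kJ/K, irreversible


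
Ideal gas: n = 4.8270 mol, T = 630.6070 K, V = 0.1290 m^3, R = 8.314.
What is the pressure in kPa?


P = nRT/V = 4.8270 * 8.314 * 630.6070 / 0.1290
= 25307.3171 / 0.1290 = 196180.7525 Pa = 196.1808 kPa

196.1808 kPa


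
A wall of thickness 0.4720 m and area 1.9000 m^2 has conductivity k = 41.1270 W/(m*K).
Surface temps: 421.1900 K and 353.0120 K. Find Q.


dT = 68.1780 K
Q = 41.1270 * 1.9000 * 68.1780 / 0.4720 = 11287.1135 W

11287.1135 W


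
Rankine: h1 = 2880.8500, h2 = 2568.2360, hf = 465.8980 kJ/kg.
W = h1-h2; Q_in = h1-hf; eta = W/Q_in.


W = 312.6140 kJ/kg
Q_in = 2414.9520 kJ/kg
eta = 0.1294 = 12.9449%

eta = 12.9449%


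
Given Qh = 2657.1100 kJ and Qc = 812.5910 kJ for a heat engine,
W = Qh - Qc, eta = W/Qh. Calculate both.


W = 2657.1100 - 812.5910 = 1844.5190 kJ
eta = 1844.5190 / 2657.1100 = 0.6942 = 69.4182%

W = 1844.5190 kJ, eta = 69.4182%


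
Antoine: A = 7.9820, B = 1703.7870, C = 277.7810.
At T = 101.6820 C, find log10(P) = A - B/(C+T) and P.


C+T = 379.4630
B/(C+T) = 4.4900
log10(P) = 7.9820 - 4.4900 = 3.4920
P = 10^3.4920 = 3104.5948 mmHg

3104.5948 mmHg


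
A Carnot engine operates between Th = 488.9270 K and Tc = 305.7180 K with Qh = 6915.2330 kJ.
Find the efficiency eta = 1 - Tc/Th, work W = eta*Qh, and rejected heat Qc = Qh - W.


eta = 1 - 305.7180/488.9270 = 0.3747
W = 0.3747 * 6915.2330 = 2591.2517 kJ
Qc = 6915.2330 - 2591.2517 = 4323.9813 kJ

eta = 37.4716%, W = 2591.2517 kJ, Qc = 4323.9813 kJ


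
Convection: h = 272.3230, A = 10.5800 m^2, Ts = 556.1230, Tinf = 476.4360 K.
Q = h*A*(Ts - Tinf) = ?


dT = 79.6870 K
Q = 272.3230 * 10.5800 * 79.6870 = 229592.3787 W

229592.3787 W


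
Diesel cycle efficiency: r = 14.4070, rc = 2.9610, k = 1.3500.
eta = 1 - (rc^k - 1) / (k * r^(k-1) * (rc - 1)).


r^(k-1) = 2.5439
rc^k = 4.3295
eta = 0.5056 = 50.5607%

50.5607%


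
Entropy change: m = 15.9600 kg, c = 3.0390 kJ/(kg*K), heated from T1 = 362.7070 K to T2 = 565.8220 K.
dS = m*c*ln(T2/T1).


T2/T1 = 1.5600
ln(T2/T1) = 0.4447
dS = 15.9600 * 3.0390 * 0.4447 = 21.5683 kJ/K

21.5683 kJ/K


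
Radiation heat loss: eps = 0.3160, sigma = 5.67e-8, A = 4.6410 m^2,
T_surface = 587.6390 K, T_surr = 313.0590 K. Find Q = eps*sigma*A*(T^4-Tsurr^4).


T^4 = 1.1925e+11
Tsurr^4 = 9.6052e+09
Q = 0.3160 * 5.67e-8 * 4.6410 * 1.0964e+11 = 9117.0126 W

9117.0126 W


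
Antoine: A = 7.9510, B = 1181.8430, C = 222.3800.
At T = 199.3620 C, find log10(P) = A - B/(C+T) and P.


C+T = 421.7420
B/(C+T) = 2.8023
log10(P) = 7.9510 - 2.8023 = 5.1487
P = 10^5.1487 = 140835.1053 mmHg

140835.1053 mmHg


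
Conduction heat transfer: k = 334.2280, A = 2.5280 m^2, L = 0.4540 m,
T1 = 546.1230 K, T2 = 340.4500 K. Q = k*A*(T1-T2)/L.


dT = 205.6730 K
Q = 334.2280 * 2.5280 * 205.6730 / 0.4540 = 382773.0298 W

382773.0298 W


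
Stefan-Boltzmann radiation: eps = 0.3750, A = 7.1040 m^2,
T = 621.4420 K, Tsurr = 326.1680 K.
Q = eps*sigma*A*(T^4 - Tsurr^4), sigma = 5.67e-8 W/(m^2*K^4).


T^4 = 1.4914e+11
Tsurr^4 = 1.1318e+10
Q = 0.3750 * 5.67e-8 * 7.1040 * 1.3782e+11 = 20818.2934 W

20818.2934 W


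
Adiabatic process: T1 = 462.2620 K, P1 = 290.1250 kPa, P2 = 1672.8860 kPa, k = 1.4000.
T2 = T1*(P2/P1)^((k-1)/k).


(k-1)/k = 0.2857
(P2/P1)^exp = 1.6497
T2 = 462.2620 * 1.6497 = 762.5755 K

762.5755 K


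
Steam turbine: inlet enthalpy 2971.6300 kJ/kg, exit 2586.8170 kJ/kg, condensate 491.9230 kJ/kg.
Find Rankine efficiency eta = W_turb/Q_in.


W = 384.8130 kJ/kg
Q_in = 2479.7070 kJ/kg
eta = 0.1552 = 15.5185%

eta = 15.5185%


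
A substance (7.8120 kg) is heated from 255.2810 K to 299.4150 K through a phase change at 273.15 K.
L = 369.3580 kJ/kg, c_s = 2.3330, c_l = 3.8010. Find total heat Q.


Q1 (sensible, solid) = 7.8120 * 2.3330 * 17.8690 = 325.6696 kJ
Q2 (latent) = 7.8120 * 369.3580 = 2885.4247 kJ
Q3 (sensible, liquid) = 7.8120 * 3.8010 * 26.2650 = 779.8975 kJ
Q_total = 3990.9918 kJ

3990.9918 kJ


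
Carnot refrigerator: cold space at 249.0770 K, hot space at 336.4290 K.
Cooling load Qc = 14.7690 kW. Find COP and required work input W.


COP = 249.0770 / 87.3520 = 2.8514
W = 14.7690 / 2.8514 = 5.1795 kW

COP = 2.8514, W = 5.1795 kW


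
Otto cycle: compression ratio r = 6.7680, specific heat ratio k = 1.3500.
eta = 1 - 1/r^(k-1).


r^(k-1) = 1.9528
eta = 1 - 1/1.9528 = 0.4879 = 48.7919%

48.7919%


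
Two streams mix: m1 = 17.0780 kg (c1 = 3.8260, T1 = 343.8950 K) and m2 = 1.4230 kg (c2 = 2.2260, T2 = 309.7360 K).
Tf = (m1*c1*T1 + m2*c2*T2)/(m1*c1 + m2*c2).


num = 23451.3656
den = 68.5080
Tf = 342.3156 K

342.3156 K


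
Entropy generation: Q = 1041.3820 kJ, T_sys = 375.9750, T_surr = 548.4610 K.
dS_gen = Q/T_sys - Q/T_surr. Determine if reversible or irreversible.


dS_sys = 1041.3820/375.9750 = 2.7698 kJ/K
dS_surr = -1041.3820/548.4610 = -1.8987 kJ/K
dS_gen = 2.7698 - 1.8987 = 0.8711 kJ/K (irreversible)

dS_gen = 0.8711 kJ/K, irreversible


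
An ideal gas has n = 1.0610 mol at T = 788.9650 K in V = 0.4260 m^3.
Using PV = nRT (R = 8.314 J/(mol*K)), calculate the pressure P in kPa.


P = nRT/V = 1.0610 * 8.314 * 788.9650 / 0.4260
= 6959.5818 / 0.4260 = 16337.0464 Pa = 16.3370 kPa

16.3370 kPa


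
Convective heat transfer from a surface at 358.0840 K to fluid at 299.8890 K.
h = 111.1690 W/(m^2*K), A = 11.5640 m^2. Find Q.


dT = 58.1950 K
Q = 111.1690 * 11.5640 * 58.1950 = 74813.0662 W

74813.0662 W


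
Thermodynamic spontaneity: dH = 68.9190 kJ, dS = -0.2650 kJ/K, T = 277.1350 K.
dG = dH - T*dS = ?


T*dS = 277.1350 * -0.2650 = -73.4408 kJ
dG = 68.9190 + 73.4408 = 142.3598 kJ (non-spontaneous)

dG = 142.3598 kJ, non-spontaneous


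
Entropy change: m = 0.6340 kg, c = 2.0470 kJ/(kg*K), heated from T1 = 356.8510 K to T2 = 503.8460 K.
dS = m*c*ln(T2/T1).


T2/T1 = 1.4119
ln(T2/T1) = 0.3450
dS = 0.6340 * 2.0470 * 0.3450 = 0.4477 kJ/K

0.4477 kJ/K


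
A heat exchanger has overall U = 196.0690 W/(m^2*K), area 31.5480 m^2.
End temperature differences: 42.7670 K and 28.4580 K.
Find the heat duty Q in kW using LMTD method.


LMTD = 35.1281 K
Q = 196.0690 * 31.5480 * 35.1281 = 217287.9775 W = 217.2880 kW

217.2880 kW


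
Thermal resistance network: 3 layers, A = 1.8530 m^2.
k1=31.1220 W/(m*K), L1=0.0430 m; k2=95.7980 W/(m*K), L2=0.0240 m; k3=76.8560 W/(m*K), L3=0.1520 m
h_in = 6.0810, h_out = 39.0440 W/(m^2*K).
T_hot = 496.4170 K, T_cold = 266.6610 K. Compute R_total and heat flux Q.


R_conv_in = 1/(6.0810*1.8530) = 0.0887
R_1 = 0.0430/(31.1220*1.8530) = 0.0007
R_2 = 0.0240/(95.7980*1.8530) = 0.0001
R_3 = 0.1520/(76.8560*1.8530) = 0.0011
R_conv_out = 1/(39.0440*1.8530) = 0.0138
R_total = 0.1045 K/W
Q = 229.7560 / 0.1045 = 2198.2794 W

R_total = 0.1045 K/W, Q = 2198.2794 W


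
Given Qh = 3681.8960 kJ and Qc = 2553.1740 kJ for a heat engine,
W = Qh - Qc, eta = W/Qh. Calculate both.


W = 3681.8960 - 2553.1740 = 1128.7220 kJ
eta = 1128.7220 / 3681.8960 = 0.3066 = 30.6560%

W = 1128.7220 kJ, eta = 30.6560%


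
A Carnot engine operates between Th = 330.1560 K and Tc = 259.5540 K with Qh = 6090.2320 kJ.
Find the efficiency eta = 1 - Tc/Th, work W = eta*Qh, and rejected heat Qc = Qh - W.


eta = 1 - 259.5540/330.1560 = 0.2138
W = 0.2138 * 6090.2320 = 1302.3618 kJ
Qc = 6090.2320 - 1302.3618 = 4787.8702 kJ

eta = 21.3844%, W = 1302.3618 kJ, Qc = 4787.8702 kJ


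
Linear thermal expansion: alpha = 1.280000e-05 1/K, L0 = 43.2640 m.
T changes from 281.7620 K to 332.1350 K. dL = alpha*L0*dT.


dT = 50.3730 K
dL = 1.280000e-05 * 43.2640 * 50.3730 = 0.027896 m
L_final = 43.291896 m

dL = 0.027896 m


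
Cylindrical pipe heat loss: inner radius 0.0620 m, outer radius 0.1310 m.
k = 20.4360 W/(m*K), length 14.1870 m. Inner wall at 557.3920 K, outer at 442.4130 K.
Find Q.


dT = 114.9790 K
ln(ro/ri) = 0.7481
Q = 2*pi*20.4360*14.1870*114.9790 / 0.7481 = 279992.7071 W

279992.7071 W


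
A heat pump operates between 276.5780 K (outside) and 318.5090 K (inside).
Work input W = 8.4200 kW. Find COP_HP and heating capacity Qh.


COP = 318.5090 / 41.9310 = 7.5960
Qh = 7.5960 * 8.4200 = 63.9585 kW

COP = 7.5960, Qh = 63.9585 kW


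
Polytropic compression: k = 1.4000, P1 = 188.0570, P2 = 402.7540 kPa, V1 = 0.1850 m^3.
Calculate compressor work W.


(k-1)/k = 0.2857
(P2/P1)^exp = 1.2431
W = 3.5000 * 188.0570 * 0.1850 * (1.2431 - 1) = 29.5995 kJ

29.5995 kJ


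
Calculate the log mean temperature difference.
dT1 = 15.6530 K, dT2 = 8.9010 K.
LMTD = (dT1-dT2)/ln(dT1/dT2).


dT1/dT2 = 1.7586
ln(dT1/dT2) = 0.5645
LMTD = 6.7520 / 0.5645 = 11.9610 K

11.9610 K


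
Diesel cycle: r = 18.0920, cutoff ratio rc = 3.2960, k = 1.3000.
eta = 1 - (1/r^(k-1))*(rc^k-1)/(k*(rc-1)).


r^(k-1) = 2.3837
rc^k = 4.7139
eta = 0.4780 = 47.7997%

47.7997%


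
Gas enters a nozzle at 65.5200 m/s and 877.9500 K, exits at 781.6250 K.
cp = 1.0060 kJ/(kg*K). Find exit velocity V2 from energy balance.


dT = 96.3250 K
2*cp*1000*dT = 193805.9000
V1^2 = 4292.8704
V2 = sqrt(198098.7704) = 445.0829 m/s

445.0829 m/s


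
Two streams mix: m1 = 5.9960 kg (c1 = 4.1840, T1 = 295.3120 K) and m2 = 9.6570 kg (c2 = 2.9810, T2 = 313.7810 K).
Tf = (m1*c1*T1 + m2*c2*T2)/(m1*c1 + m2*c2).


num = 16441.5460
den = 53.8748
Tf = 305.1807 K

305.1807 K


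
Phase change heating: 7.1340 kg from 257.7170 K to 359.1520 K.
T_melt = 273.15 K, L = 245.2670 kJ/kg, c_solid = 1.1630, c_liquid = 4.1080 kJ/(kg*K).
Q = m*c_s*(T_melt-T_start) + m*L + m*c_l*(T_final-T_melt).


Q1 (sensible, solid) = 7.1340 * 1.1630 * 15.4330 = 128.0452 kJ
Q2 (latent) = 7.1340 * 245.2670 = 1749.7348 kJ
Q3 (sensible, liquid) = 7.1340 * 4.1080 * 86.0020 = 2520.4152 kJ
Q_total = 4398.1951 kJ

4398.1951 kJ


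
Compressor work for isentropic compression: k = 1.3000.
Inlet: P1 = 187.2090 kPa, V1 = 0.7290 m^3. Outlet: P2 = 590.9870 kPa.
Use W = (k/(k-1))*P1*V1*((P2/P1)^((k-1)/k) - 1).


(k-1)/k = 0.2308
(P2/P1)^exp = 1.3038
W = 4.3333 * 187.2090 * 0.7290 * (1.3038 - 1) = 179.6668 kJ

179.6668 kJ


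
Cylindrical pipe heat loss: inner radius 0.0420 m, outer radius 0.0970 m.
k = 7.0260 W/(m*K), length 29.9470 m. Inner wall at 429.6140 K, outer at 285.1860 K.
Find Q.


dT = 144.4280 K
ln(ro/ri) = 0.8370
Q = 2*pi*7.0260*29.9470*144.4280 / 0.8370 = 228110.7832 W

228110.7832 W


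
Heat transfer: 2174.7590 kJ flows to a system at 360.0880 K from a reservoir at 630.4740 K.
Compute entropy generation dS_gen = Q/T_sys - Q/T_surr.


dS_sys = 2174.7590/360.0880 = 6.0395 kJ/K
dS_surr = -2174.7590/630.4740 = -3.4494 kJ/K
dS_gen = 6.0395 - 3.4494 = 2.5901 kJ/K (irreversible)

dS_gen = 2.5901 kJ/K, irreversible


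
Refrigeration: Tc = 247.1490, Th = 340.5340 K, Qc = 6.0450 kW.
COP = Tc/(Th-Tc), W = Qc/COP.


COP = 247.1490 / 93.3850 = 2.6466
W = 6.0450 / 2.6466 = 2.2841 kW

COP = 2.6466, W = 2.2841 kW


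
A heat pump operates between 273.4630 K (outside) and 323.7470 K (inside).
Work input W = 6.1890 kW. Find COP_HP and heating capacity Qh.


COP = 323.7470 / 50.2840 = 6.4384
Qh = 6.4384 * 6.1890 = 39.8471 kW

COP = 6.4384, Qh = 39.8471 kW


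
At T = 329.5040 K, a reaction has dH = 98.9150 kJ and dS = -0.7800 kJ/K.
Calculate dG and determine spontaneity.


T*dS = 329.5040 * -0.7800 = -257.0131 kJ
dG = 98.9150 + 257.0131 = 355.9281 kJ (non-spontaneous)

dG = 355.9281 kJ, non-spontaneous


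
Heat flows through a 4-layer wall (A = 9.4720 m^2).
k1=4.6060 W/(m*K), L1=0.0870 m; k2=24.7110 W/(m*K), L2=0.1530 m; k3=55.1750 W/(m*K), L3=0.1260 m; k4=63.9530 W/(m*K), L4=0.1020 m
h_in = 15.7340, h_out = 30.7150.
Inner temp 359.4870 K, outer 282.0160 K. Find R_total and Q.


R_conv_in = 1/(15.7340*9.4720) = 0.0067
R_1 = 0.0870/(4.6060*9.4720) = 0.0020
R_2 = 0.1530/(24.7110*9.4720) = 0.0007
R_3 = 0.1260/(55.1750*9.4720) = 0.0002
R_4 = 0.1020/(63.9530*9.4720) = 0.0002
R_conv_out = 1/(30.7150*9.4720) = 0.0034
R_total = 0.0132 K/W
Q = 77.4710 / 0.0132 = 5867.0370 W

R_total = 0.0132 K/W, Q = 5867.0370 W


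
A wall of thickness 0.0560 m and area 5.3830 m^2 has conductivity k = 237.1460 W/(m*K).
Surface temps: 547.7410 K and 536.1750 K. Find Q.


dT = 11.5660 K
Q = 237.1460 * 5.3830 * 11.5660 / 0.0560 = 263654.5949 W

263654.5949 W


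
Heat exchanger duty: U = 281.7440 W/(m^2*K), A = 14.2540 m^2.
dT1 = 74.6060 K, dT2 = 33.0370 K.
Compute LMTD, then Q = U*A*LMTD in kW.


LMTD = 51.0304 K
Q = 281.7440 * 14.2540 * 51.0304 = 204937.0343 W = 204.9370 kW

204.9370 kW


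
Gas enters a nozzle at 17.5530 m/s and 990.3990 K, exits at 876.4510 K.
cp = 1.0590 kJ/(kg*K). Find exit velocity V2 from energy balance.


dT = 113.9480 K
2*cp*1000*dT = 241341.8640
V1^2 = 308.1078
V2 = sqrt(241649.9718) = 491.5791 m/s

491.5791 m/s


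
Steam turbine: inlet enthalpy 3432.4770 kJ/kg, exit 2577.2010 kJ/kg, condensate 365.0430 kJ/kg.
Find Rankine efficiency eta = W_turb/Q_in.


W = 855.2760 kJ/kg
Q_in = 3067.4340 kJ/kg
eta = 0.2788 = 27.8825%

eta = 27.8825%


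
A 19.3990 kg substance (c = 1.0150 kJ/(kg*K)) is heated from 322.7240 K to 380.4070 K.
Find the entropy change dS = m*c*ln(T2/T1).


T2/T1 = 1.1787
ln(T2/T1) = 0.1644
dS = 19.3990 * 1.0150 * 0.1644 = 3.2379 kJ/K

3.2379 kJ/K


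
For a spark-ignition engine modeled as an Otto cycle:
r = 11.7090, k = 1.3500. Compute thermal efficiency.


r^(k-1) = 2.3658
eta = 1 - 1/2.3658 = 0.5773 = 57.7314%

57.7314%


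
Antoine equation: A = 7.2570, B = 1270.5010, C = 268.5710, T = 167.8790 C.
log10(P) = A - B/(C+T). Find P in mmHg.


C+T = 436.4500
B/(C+T) = 2.9110
log10(P) = 7.2570 - 2.9110 = 4.3460
P = 10^4.3460 = 22182.5435 mmHg

22182.5435 mmHg


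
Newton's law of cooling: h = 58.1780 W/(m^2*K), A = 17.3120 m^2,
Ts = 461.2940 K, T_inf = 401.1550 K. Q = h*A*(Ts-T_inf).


dT = 60.1390 K
Q = 58.1780 * 17.3120 * 60.1390 = 60570.6498 W

60570.6498 W


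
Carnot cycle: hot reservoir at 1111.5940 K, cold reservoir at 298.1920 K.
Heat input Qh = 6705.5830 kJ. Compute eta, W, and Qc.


eta = 1 - 298.1920/1111.5940 = 0.7317
W = 0.7317 * 6705.5830 = 4906.7687 kJ
Qc = 6705.5830 - 4906.7687 = 1798.8143 kJ

eta = 73.1744%, W = 4906.7687 kJ, Qc = 1798.8143 kJ


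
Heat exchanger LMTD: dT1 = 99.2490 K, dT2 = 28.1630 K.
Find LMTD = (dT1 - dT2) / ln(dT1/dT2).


dT1/dT2 = 3.5241
ln(dT1/dT2) = 1.2596
LMTD = 71.0860 / 1.2596 = 56.4344 K

56.4344 K


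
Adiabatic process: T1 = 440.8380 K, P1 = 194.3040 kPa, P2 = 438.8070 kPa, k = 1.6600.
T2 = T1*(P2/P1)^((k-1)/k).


(k-1)/k = 0.3976
(P2/P1)^exp = 1.3825
T2 = 440.8380 * 1.3825 = 609.4572 K

609.4572 K


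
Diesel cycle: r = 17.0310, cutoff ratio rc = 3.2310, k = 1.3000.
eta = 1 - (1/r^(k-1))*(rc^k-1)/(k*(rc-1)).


r^(k-1) = 2.3408
rc^k = 4.5934
eta = 0.4707 = 47.0708%

47.0708%


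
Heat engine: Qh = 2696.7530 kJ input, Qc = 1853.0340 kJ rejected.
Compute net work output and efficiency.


W = 2696.7530 - 1853.0340 = 843.7190 kJ
eta = 843.7190 / 2696.7530 = 0.3129 = 31.2865%

W = 843.7190 kJ, eta = 31.2865%


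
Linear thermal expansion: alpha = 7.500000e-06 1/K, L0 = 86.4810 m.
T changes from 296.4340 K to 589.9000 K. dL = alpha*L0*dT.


dT = 293.4660 K
dL = 7.500000e-06 * 86.4810 * 293.4660 = 0.190344 m
L_final = 86.671344 m

dL = 0.190344 m


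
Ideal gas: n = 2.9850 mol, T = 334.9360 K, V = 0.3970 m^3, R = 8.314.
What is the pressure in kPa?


P = nRT/V = 2.9850 * 8.314 * 334.9360 / 0.3970
= 8312.2038 / 0.3970 = 20937.5412 Pa = 20.9375 kPa

20.9375 kPa


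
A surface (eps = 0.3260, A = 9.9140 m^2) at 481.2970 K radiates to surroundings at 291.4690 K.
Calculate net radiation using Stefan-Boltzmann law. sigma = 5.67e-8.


T^4 = 5.3660e+10
Tsurr^4 = 7.2172e+09
Q = 0.3260 * 5.67e-8 * 9.9140 * 4.6443e+10 = 8510.7945 W

8510.7945 W


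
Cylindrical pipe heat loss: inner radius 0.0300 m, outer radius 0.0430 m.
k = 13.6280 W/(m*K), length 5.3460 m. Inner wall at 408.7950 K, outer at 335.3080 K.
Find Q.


dT = 73.4870 K
ln(ro/ri) = 0.3600
Q = 2*pi*13.6280*5.3460*73.4870 / 0.3600 = 93442.7620 W

93442.7620 W


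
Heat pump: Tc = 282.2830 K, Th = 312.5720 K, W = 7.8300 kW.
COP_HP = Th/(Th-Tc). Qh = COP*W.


COP = 312.5720 / 30.2890 = 10.3197
Qh = 10.3197 * 7.8300 = 80.8029 kW

COP = 10.3197, Qh = 80.8029 kW


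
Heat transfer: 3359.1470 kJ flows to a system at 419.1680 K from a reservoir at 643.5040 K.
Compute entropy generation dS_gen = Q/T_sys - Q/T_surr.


dS_sys = 3359.1470/419.1680 = 8.0138 kJ/K
dS_surr = -3359.1470/643.5040 = -5.2201 kJ/K
dS_gen = 8.0138 - 5.2201 = 2.7938 kJ/K (irreversible)

dS_gen = 2.7938 kJ/K, irreversible


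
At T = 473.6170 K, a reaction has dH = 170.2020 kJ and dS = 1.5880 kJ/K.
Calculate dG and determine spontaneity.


T*dS = 473.6170 * 1.5880 = 752.1038 kJ
dG = 170.2020 - 752.1038 = -581.9018 kJ (spontaneous)

dG = -581.9018 kJ, spontaneous


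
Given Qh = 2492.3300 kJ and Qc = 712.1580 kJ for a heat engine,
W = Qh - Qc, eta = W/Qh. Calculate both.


W = 2492.3300 - 712.1580 = 1780.1720 kJ
eta = 1780.1720 / 2492.3300 = 0.7143 = 71.4260%

W = 1780.1720 kJ, eta = 71.4260%


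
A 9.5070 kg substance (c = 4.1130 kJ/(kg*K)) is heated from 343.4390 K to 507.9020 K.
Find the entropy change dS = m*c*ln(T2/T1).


T2/T1 = 1.4789
ln(T2/T1) = 0.3913
dS = 9.5070 * 4.1130 * 0.3913 = 15.2999 kJ/K

15.2999 kJ/K


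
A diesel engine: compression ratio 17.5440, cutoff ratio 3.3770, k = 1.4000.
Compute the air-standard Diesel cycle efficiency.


r^(k-1) = 3.1452
rc^k = 5.4947
eta = 0.5706 = 57.0571%

57.0571%


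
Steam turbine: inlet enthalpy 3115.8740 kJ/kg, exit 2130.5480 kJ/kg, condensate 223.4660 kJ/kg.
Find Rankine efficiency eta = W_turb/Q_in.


W = 985.3260 kJ/kg
Q_in = 2892.4080 kJ/kg
eta = 0.3407 = 34.0659%

eta = 34.0659%


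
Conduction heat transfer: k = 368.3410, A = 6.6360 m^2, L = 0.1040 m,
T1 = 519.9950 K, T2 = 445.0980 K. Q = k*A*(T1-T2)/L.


dT = 74.8970 K
Q = 368.3410 * 6.6360 * 74.8970 / 0.1040 = 1760303.3815 W

1760303.3815 W


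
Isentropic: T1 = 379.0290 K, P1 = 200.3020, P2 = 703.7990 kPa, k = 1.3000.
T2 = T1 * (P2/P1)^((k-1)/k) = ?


(k-1)/k = 0.2308
(P2/P1)^exp = 1.3364
T2 = 379.0290 * 1.3364 = 506.5448 K

506.5448 K


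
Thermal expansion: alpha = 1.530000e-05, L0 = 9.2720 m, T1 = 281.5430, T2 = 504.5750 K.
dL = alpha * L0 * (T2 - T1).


dT = 223.0320 K
dL = 1.530000e-05 * 9.2720 * 223.0320 = 0.031640 m
L_final = 9.303640 m

dL = 0.031640 m


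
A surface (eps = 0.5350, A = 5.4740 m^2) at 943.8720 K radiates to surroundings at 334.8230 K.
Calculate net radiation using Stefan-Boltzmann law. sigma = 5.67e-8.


T^4 = 7.9369e+11
Tsurr^4 = 1.2568e+10
Q = 0.5350 * 5.67e-8 * 5.4740 * 7.8112e+11 = 129706.6110 W

129706.6110 W


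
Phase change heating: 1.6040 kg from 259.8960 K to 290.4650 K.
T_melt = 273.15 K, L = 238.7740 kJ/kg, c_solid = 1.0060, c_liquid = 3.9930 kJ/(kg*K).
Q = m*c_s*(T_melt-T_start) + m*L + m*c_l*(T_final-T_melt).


Q1 (sensible, solid) = 1.6040 * 1.0060 * 13.2540 = 21.3870 kJ
Q2 (latent) = 1.6040 * 238.7740 = 382.9935 kJ
Q3 (sensible, liquid) = 1.6040 * 3.9930 * 17.3150 = 110.8986 kJ
Q_total = 515.2791 kJ

515.2791 kJ


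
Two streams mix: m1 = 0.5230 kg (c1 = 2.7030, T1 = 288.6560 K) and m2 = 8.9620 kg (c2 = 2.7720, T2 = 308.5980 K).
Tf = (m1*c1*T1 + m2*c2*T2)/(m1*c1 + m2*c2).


num = 8074.4605
den = 26.2563
Tf = 307.5243 K

307.5243 K


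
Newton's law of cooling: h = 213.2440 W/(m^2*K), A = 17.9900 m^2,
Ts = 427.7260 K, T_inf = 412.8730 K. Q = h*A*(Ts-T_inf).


dT = 14.8530 K
Q = 213.2440 * 17.9900 * 14.8530 = 56979.9632 W

56979.9632 W


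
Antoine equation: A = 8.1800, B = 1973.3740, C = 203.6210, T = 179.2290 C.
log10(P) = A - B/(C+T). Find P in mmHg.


C+T = 382.8500
B/(C+T) = 5.1544
log10(P) = 8.1800 - 5.1544 = 3.0256
P = 10^3.0256 = 1060.6419 mmHg

1060.6419 mmHg


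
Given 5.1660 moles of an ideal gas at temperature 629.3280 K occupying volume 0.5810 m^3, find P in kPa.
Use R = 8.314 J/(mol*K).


P = nRT/V = 5.1660 * 8.314 * 629.3280 / 0.5810
= 27029.7156 / 0.5810 = 46522.7464 Pa = 46.5227 kPa

46.5227 kPa


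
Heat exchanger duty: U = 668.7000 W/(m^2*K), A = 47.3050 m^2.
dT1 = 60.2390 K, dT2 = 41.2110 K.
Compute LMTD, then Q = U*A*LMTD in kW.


LMTD = 50.1245 K
Q = 668.7000 * 47.3050 * 50.1245 = 1585580.9117 W = 1585.5809 kW

1585.5809 kW


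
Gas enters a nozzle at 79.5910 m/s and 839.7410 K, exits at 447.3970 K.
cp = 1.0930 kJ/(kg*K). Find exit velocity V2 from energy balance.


dT = 392.3440 K
2*cp*1000*dT = 857663.9840
V1^2 = 6334.7273
V2 = sqrt(863998.7113) = 929.5153 m/s

929.5153 m/s


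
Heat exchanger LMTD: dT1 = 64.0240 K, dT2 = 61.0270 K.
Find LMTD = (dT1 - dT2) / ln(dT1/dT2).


dT1/dT2 = 1.0491
ln(dT1/dT2) = 0.0479
LMTD = 2.9970 / 0.0479 = 62.5135 K

62.5135 K


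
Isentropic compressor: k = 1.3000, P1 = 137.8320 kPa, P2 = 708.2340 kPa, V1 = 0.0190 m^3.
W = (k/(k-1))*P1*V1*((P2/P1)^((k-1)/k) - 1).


(k-1)/k = 0.2308
(P2/P1)^exp = 1.4589
W = 4.3333 * 137.8320 * 0.0190 * (1.4589 - 1) = 5.2081 kJ

5.2081 kJ


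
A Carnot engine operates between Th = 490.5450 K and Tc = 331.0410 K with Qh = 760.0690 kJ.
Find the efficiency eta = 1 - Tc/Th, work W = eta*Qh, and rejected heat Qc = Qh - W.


eta = 1 - 331.0410/490.5450 = 0.3252
W = 0.3252 * 760.0690 = 247.1415 kJ
Qc = 760.0690 - 247.1415 = 512.9275 kJ

eta = 32.5157%, W = 247.1415 kJ, Qc = 512.9275 kJ


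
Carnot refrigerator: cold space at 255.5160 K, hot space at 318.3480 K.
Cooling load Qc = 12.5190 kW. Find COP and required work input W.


COP = 255.5160 / 62.8320 = 4.0667
W = 12.5190 / 4.0667 = 3.0785 kW

COP = 4.0667, W = 3.0785 kW


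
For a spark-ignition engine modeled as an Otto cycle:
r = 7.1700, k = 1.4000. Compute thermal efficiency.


r^(k-1) = 2.1989
eta = 1 - 1/2.1989 = 0.5452 = 54.5229%

54.5229%


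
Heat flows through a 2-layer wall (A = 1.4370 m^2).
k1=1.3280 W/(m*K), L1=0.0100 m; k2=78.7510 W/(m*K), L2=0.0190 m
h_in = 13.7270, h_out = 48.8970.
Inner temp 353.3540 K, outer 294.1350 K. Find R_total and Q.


R_conv_in = 1/(13.7270*1.4370) = 0.0507
R_1 = 0.0100/(1.3280*1.4370) = 0.0052
R_2 = 0.0190/(78.7510*1.4370) = 0.0002
R_conv_out = 1/(48.8970*1.4370) = 0.0142
R_total = 0.0703 K/W
Q = 59.2190 / 0.0703 = 841.9541 W

R_total = 0.0703 K/W, Q = 841.9541 W


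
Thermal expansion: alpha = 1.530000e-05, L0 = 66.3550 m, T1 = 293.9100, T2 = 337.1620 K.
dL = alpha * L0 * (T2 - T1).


dT = 43.2520 K
dL = 1.530000e-05 * 66.3550 * 43.2520 = 0.043911 m
L_final = 66.398911 m

dL = 0.043911 m


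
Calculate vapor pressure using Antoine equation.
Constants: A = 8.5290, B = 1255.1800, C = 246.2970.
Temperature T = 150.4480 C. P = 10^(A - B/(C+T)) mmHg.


C+T = 396.7450
B/(C+T) = 3.1637
log10(P) = 8.5290 - 3.1637 = 5.3653
P = 10^5.3653 = 231902.5026 mmHg

231902.5026 mmHg


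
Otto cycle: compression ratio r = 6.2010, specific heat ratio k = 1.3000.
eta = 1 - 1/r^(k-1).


r^(k-1) = 1.7288
eta = 1 - 1/1.7288 = 0.4216 = 42.1556%

42.1556%


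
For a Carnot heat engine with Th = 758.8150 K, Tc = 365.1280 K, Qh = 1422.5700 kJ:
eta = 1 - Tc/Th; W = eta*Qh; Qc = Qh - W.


eta = 1 - 365.1280/758.8150 = 0.5188
W = 0.5188 * 1422.5700 = 738.0551 kJ
Qc = 1422.5700 - 738.0551 = 684.5149 kJ

eta = 51.8818%, W = 738.0551 kJ, Qc = 684.5149 kJ
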